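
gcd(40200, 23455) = 5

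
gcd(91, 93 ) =1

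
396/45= 8 + 4/5 = 8.80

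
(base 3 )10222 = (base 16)6b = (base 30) 3h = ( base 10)107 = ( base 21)52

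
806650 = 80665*10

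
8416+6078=14494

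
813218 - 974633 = -161415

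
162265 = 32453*5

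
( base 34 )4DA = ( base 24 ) 8JC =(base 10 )5076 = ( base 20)CDG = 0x13d4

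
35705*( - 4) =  - 142820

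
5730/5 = 1146 = 1146.00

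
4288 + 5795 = 10083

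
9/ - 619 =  - 9/619= - 0.01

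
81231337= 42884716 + 38346621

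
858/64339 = 78/5849=0.01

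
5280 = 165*32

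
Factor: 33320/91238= 340/931 = 2^2*5^1*7^( - 2)*17^1*19^ ( - 1)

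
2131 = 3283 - 1152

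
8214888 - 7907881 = 307007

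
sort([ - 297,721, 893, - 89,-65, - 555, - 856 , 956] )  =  [  -  856 ,-555, - 297, - 89, - 65,721, 893,956 ]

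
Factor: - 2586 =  - 2^1*3^1*431^1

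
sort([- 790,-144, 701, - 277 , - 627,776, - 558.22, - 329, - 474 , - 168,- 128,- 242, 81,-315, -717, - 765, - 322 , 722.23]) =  [ - 790,  -  765, - 717,-627 ,- 558.22,  -  474,-329, - 322, - 315, - 277 ,  -  242,-168, - 144, - 128, 81,701,722.23,  776]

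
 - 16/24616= - 2/3077 = - 0.00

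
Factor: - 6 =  - 2^1*3^1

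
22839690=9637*2370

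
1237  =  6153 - 4916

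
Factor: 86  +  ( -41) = 45  =  3^2*5^1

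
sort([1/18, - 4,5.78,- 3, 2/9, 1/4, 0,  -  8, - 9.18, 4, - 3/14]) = [-9.18, - 8,-4 , - 3, - 3/14, 0, 1/18 , 2/9, 1/4, 4, 5.78]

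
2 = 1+1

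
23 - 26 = - 3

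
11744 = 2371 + 9373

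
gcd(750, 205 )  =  5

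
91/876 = 91/876 = 0.10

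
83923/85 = 987 + 28/85 = 987.33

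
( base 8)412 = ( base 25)ag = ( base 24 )B2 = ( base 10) 266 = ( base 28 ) 9E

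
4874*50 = 243700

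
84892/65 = 84892/65 = 1306.03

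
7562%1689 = 806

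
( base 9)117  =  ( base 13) 76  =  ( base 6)241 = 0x61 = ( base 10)97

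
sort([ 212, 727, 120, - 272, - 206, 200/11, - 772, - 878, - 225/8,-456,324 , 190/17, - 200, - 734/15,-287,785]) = [ - 878, - 772, - 456, - 287, - 272, - 206, - 200, - 734/15,-225/8,190/17, 200/11, 120 , 212, 324, 727,785]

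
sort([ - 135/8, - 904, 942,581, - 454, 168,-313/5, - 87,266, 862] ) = [ - 904, - 454, - 87, - 313/5,-135/8, 168, 266 , 581,862, 942 ]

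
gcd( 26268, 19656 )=12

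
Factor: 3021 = 3^1*19^1*53^1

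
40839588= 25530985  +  15308603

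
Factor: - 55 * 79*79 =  - 343255 =- 5^1*11^1 * 79^2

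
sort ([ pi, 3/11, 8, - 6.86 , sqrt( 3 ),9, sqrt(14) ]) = [- 6.86,3/11,sqrt( 3), pi, sqrt( 14 ), 8,9 ] 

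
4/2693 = 4/2693 = 0.00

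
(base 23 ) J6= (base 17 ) 191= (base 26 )h1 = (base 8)673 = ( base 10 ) 443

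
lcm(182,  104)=728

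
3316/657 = 5  +  31/657 = 5.05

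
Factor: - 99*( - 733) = 72567 = 3^2*11^1*733^1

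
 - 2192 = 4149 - 6341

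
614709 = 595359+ 19350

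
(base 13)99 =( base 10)126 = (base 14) 90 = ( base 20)66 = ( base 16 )7e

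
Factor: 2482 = 2^1 * 17^1*73^1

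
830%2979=830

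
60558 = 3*20186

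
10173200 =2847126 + 7326074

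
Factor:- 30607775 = - 5^2*11^1*111301^1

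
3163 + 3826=6989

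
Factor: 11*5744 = 2^4*11^1*359^1 = 63184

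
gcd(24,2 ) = 2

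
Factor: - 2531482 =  - 2^1*1265741^1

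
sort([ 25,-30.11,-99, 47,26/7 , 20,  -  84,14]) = [-99,-84, - 30.11, 26/7, 14, 20, 25,47 ] 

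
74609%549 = 494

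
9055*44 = 398420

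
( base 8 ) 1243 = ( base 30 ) MF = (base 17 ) 25C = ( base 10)675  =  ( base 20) 1DF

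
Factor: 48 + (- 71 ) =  - 23^1 = - 23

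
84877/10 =8487 + 7/10 = 8487.70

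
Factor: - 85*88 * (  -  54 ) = 2^4*3^3*5^1*11^1*17^1 = 403920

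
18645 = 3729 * 5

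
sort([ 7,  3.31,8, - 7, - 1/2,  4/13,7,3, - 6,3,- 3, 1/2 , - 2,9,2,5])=[ - 7, - 6, - 3,  -  2, - 1/2,4/13,1/2 , 2,3,3,3.31,5,  7,7, 8,9]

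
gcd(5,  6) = 1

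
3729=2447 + 1282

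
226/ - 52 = - 113/26 = - 4.35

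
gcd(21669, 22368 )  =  699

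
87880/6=14646  +  2/3 = 14646.67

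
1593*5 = 7965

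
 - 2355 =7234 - 9589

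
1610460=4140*389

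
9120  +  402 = 9522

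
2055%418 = 383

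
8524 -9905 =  -1381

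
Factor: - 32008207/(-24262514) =2^( - 1)*7^1*11^1*415691^1*12131257^( - 1 )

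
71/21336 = 71/21336  =  0.00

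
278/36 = 139/18 = 7.72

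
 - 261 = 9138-9399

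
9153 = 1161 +7992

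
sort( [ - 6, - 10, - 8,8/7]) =[ - 10, - 8,-6,8/7]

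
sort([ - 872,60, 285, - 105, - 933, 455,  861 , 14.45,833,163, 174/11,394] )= [ - 933, - 872, - 105,  14.45,174/11, 60,163,285,394,455,833, 861]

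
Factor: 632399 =73^1*8663^1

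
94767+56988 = 151755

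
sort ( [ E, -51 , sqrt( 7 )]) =[-51,sqrt( 7) , E ] 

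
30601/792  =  38 + 505/792 = 38.64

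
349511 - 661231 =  - 311720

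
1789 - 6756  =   - 4967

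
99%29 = 12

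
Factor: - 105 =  - 3^1*5^1* 7^1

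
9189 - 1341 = 7848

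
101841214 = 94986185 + 6855029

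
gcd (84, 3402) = 42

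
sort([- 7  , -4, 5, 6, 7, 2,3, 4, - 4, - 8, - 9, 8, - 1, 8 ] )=[ - 9,-8, - 7, -4, - 4, - 1,2, 3, 4, 5,6 , 7, 8, 8]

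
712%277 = 158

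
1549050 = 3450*449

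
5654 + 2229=7883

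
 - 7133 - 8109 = -15242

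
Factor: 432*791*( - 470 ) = - 160604640 = -  2^5*3^3*5^1 * 7^1*47^1*113^1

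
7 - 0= 7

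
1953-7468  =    -  5515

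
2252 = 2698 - 446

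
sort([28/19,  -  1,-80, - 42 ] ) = [-80, - 42,-1,28/19]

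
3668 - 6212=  - 2544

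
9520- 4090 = 5430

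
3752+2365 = 6117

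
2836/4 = 709 =709.00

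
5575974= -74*( - 75351)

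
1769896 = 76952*23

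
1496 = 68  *22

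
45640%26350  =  19290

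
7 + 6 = 13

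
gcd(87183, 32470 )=1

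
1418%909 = 509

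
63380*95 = 6021100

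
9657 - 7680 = 1977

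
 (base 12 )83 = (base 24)43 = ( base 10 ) 99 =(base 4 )1203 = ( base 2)1100011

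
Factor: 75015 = 3^2*5^1*1667^1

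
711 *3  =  2133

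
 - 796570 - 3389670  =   - 4186240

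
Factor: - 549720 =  - 2^3*3^3*5^1*509^1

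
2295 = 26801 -24506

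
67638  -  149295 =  - 81657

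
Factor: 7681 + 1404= 9085 =5^1*23^1*79^1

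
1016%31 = 24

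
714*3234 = 2309076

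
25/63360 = 5/12672=0.00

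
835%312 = 211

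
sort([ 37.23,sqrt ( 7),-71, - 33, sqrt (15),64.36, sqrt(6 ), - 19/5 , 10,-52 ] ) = [ - 71 , - 52, - 33, - 19/5,sqrt( 6 ),sqrt(7 ), sqrt(15 ),10 , 37.23,  64.36]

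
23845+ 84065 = 107910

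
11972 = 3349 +8623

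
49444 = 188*263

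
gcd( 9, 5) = 1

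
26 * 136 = 3536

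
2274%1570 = 704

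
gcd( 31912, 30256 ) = 8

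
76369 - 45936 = 30433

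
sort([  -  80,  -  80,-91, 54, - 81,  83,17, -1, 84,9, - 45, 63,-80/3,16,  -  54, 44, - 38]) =[ - 91, - 81, -80, - 80,  -  54,-45, - 38,  -  80/3,-1,9, 16, 17,44, 54, 63,83, 84]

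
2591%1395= 1196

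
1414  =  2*707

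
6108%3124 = 2984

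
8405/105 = 80 +1/21 = 80.05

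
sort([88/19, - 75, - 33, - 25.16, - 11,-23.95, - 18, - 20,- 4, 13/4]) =[  -  75,-33, - 25.16, - 23.95 , - 20, -18, - 11, - 4 , 13/4,88/19] 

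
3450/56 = 1725/28 =61.61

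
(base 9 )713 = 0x243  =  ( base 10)579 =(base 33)hi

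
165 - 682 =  - 517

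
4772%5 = 2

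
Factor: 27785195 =5^1*61^1*91099^1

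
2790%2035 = 755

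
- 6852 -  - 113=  - 6739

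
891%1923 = 891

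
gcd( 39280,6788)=4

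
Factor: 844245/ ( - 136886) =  - 2^(  -  1 )*3^2*5^1*73^1*257^1*68443^( - 1 ) 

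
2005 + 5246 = 7251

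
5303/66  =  5303/66  =  80.35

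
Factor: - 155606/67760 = - 2^ ( - 3 ) * 5^( - 1)*7^( - 1) * 643^1 = -  643/280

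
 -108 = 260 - 368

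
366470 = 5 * 73294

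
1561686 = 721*2166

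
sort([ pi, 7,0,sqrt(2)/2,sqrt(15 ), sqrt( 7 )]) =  [0, sqrt ( 2) /2,sqrt( 7 ), pi, sqrt ( 15),7]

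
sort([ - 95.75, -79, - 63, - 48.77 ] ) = [  -  95.75, - 79,  -  63, - 48.77]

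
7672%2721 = 2230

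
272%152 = 120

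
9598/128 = 74 + 63/64 = 74.98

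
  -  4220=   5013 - 9233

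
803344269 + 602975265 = 1406319534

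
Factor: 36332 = 2^2 * 31^1*293^1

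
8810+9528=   18338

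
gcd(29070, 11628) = 5814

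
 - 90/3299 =-90/3299 = -  0.03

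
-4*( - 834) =3336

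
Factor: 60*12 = 2^4 *3^2*5^1 = 720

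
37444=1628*23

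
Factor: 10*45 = 450 = 2^1*3^2*5^2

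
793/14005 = 793/14005 = 0.06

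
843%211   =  210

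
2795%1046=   703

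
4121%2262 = 1859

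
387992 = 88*4409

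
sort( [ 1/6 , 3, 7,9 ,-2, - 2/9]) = [ - 2, - 2/9,1/6,3, 7,9 ] 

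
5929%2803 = 323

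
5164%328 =244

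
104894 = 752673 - 647779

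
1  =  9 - 8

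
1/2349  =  1/2349= 0.00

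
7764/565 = 13 + 419/565 =13.74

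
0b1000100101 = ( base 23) 10k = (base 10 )549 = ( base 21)153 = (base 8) 1045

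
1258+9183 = 10441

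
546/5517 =182/1839 = 0.10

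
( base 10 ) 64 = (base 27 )2A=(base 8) 100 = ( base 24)2G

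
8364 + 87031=95395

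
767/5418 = 767/5418 = 0.14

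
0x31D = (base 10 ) 797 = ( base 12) 565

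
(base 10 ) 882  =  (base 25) 1A7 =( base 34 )PW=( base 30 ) tc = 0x372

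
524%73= 13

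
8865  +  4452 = 13317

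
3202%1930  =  1272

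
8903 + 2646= 11549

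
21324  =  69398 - 48074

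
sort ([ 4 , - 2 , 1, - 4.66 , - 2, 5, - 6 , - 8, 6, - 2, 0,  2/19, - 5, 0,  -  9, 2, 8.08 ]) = [ - 9, - 8, - 6, - 5, - 4.66, - 2 , - 2 , - 2,0,0 , 2/19, 1, 2, 4,5, 6, 8.08] 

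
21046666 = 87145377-66098711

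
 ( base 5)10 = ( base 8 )5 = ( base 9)5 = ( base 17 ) 5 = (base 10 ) 5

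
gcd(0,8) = 8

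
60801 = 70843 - 10042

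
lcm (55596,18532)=55596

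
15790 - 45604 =-29814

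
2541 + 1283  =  3824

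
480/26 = 240/13 =18.46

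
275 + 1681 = 1956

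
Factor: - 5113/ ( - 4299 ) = 3^( - 1)*1433^( - 1)*5113^1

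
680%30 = 20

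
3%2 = 1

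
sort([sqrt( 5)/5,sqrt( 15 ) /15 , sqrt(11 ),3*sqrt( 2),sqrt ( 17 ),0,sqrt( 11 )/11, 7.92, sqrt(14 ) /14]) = [ 0 , sqrt( 15 ) /15,sqrt( 14 )/14,sqrt( 11)/11,  sqrt( 5 ) /5,sqrt( 11 ), sqrt ( 17), 3 *sqrt(2),  7.92]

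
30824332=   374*82418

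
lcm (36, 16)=144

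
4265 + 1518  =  5783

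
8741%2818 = 287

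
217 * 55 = 11935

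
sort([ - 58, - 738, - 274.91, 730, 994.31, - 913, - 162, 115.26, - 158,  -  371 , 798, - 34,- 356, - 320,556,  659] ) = [-913,-738,-371, - 356, - 320,  -  274.91,-162, - 158, - 58, - 34,115.26, 556, 659,730 , 798, 994.31]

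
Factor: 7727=7727^1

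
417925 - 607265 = -189340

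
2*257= 514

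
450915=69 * 6535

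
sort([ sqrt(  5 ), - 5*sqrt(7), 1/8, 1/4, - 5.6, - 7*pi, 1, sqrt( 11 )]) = [ - 7*pi, - 5*sqrt( 7),-5.6 , 1/8, 1/4, 1 , sqrt(5) , sqrt (11) ]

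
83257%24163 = 10768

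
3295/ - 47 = -71 + 42/47 =- 70.11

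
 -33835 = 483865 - 517700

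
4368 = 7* 624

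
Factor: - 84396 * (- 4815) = 2^2*3^3*5^1*13^1*107^1*541^1 = 406366740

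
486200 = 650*748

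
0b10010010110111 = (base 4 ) 2102313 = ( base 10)9399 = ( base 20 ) 139j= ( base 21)106c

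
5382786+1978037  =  7360823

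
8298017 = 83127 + 8214890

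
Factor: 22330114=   2^1*317^1*35221^1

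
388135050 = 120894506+267240544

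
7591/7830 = 7591/7830=0.97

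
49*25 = 1225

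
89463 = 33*2711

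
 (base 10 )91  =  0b1011011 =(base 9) 111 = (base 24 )3j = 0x5b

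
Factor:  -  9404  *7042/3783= - 66222968/3783 = -  2^3 *3^(  -  1)* 7^1 *13^ ( - 1)*97^( - 1)*503^1*2351^1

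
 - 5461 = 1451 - 6912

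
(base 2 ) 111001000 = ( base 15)206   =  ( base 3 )121220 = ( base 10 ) 456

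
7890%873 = 33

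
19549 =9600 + 9949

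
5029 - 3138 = 1891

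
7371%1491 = 1407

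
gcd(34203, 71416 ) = 1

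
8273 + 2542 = 10815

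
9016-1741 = 7275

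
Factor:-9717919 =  -9717919^1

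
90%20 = 10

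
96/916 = 24/229=0.10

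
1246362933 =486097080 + 760265853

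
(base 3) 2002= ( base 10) 56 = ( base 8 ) 70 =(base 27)22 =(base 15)3b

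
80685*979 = 78990615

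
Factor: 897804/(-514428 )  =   - 459/263  =  - 3^3 * 17^1*263^( - 1 ) 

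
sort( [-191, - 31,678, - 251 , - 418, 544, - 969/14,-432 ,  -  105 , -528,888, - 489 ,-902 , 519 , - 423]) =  [ - 902,  -  528,-489 , - 432, - 423, - 418,-251 , - 191, - 105 ,  -  969/14 ,  -  31,519 , 544, 678,888] 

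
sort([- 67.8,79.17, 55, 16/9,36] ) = [ -67.8,16/9,36,55, 79.17] 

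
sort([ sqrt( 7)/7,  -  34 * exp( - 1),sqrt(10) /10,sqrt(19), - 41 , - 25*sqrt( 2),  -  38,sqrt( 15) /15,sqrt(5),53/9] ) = [-41, - 38 , - 25*sqrt( 2),-34*exp(-1), sqrt (15)/15 , sqrt( 10)/10, sqrt ( 7)/7, sqrt ( 5 ),  sqrt( 19), 53/9]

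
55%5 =0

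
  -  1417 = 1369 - 2786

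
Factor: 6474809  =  11^1 * 588619^1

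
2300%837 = 626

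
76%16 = 12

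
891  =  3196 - 2305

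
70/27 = 70/27 =2.59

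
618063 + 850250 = 1468313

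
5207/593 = 8 + 463/593 =8.78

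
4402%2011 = 380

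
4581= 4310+271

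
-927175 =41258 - 968433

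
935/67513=935/67513 = 0.01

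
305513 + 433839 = 739352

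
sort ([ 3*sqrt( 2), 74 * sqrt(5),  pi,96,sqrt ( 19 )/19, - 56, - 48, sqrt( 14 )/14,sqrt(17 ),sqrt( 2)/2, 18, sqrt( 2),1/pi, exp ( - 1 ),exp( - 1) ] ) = [ - 56, - 48,  sqrt(19) /19,sqrt(14 ) /14,1/pi,exp( - 1), exp( - 1), sqrt(2)/2,sqrt(2),pi,sqrt(17),  3*sqrt( 2 ),  18,96,74*sqrt(5 ) ] 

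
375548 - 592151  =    -  216603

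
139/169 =139/169  =  0.82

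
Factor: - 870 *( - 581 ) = 505470 = 2^1 * 3^1*5^1*7^1 *29^1*  83^1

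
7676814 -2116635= 5560179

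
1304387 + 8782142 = 10086529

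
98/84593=98/84593 = 0.00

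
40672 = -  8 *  (-5084)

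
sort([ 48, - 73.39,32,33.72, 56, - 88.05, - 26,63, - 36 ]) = [ - 88.05, - 73.39, - 36, - 26,32,33.72,48,56,63]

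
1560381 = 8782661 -7222280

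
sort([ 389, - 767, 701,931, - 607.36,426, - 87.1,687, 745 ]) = [-767, - 607.36,-87.1,389 , 426,687,701 , 745,931] 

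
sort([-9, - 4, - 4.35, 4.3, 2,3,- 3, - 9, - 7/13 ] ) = [ - 9, - 9,-4.35,-4, - 3, - 7/13,2,3, 4.3]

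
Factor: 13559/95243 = 7^1*13^1*23^( - 1 )*41^ ( - 1)* 101^ (-1)*149^1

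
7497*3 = 22491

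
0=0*293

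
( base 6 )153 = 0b1000101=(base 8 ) 105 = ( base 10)69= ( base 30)29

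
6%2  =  0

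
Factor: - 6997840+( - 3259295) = - 10257135 = -3^1*5^1*7^1*97687^1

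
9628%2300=428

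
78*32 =2496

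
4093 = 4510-417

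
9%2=1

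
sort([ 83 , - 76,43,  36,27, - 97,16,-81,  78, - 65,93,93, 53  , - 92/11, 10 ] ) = [-97, - 81, - 76, - 65, - 92/11, 10, 16 , 27,36, 43, 53 , 78, 83,93, 93]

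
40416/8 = 5052 = 5052.00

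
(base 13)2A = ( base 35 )11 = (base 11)33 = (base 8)44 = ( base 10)36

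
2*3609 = 7218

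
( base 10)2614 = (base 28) 39a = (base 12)161a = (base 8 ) 5066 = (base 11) 1A67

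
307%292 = 15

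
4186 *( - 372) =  - 1557192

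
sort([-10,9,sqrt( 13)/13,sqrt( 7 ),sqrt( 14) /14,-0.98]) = [ - 10,- 0.98, sqrt( 14 ) /14,sqrt( 13 )/13,sqrt( 7 ),9]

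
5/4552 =5/4552 = 0.00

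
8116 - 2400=5716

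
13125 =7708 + 5417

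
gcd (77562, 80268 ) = 6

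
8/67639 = 8/67639 =0.00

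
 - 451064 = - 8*56383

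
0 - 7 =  - 7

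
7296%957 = 597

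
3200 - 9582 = - 6382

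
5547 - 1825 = 3722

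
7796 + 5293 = 13089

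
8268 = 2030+6238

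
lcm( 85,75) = 1275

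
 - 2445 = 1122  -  3567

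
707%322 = 63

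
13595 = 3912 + 9683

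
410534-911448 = -500914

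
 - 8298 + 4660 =  -  3638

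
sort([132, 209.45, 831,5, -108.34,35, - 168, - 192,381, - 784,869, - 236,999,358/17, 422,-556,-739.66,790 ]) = [ - 784, - 739.66,-556, -236, - 192, - 168, - 108.34,5,358/17,35,132, 209.45, 381, 422, 790,831, 869,999]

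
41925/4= 10481 + 1/4 =10481.25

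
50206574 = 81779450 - 31572876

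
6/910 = 3/455 = 0.01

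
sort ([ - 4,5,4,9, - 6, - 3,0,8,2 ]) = [ - 6, - 4, - 3,0,2,4, 5, 8,9]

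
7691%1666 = 1027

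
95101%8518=1403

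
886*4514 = 3999404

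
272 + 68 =340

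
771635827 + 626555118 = 1398190945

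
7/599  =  7/599 = 0.01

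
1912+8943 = 10855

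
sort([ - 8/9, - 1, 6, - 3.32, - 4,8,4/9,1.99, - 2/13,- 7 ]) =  [ - 7, - 4 , - 3.32  ,-1, - 8/9,  -  2/13,4/9 , 1.99,6,  8 ]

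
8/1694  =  4/847 = 0.00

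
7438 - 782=6656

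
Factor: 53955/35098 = 495/322 = 2^(-1)*3^2*5^1*7^(  -  1 )*11^1*23^(-1)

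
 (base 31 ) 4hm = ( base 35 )3KI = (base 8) 10451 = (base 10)4393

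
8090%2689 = 23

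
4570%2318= 2252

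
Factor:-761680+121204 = -640476= - 2^2*3^2*17791^1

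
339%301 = 38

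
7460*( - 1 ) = - 7460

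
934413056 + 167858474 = 1102271530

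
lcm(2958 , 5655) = 192270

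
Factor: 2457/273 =3^2 = 9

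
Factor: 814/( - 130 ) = -407/65   =  - 5^( - 1)*11^1*13^ (  -  1) * 37^1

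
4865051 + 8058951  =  12924002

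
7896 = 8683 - 787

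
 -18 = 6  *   ( - 3)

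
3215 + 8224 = 11439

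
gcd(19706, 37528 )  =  2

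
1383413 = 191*7243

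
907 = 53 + 854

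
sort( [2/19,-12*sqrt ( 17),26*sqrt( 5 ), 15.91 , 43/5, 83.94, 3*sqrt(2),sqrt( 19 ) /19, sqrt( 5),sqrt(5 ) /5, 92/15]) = [-12*sqrt(17), 2/19, sqrt(19)/19,sqrt(5 )/5, sqrt(  5 ),3*sqrt(2 ),92/15,43/5, 15.91,26*sqrt(5 ), 83.94 ]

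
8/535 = 8/535=0.01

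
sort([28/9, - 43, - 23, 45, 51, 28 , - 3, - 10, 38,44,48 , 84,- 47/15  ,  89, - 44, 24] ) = [ - 44, - 43, - 23, - 10, - 47/15, - 3, 28/9, 24,28, 38, 44,45, 48,  51,  84,89]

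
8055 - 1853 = 6202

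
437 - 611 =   -  174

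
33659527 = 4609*7303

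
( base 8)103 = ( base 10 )67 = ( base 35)1w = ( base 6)151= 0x43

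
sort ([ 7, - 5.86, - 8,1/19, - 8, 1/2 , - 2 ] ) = [ - 8, - 8, - 5.86, - 2, 1/19, 1/2,7] 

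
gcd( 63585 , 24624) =81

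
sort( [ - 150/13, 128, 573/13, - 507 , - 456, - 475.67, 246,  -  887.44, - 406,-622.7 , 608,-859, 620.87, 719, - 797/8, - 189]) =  [- 887.44,-859, -622.7, - 507,-475.67, - 456, - 406, - 189,-797/8, - 150/13, 573/13, 128, 246,608, 620.87,719]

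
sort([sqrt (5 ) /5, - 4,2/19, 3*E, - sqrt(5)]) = [ - 4, - sqrt( 5), 2/19 , sqrt(5)/5,  3 * E]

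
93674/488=191 + 233/244 = 191.95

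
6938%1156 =2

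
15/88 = 15/88 = 0.17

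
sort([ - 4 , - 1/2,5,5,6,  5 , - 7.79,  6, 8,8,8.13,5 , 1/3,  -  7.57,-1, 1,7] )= [  -  7.79,-7.57,-4, - 1, - 1/2,1/3,1,5, 5, 5,5,6,6,7 , 8,8,8.13]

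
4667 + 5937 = 10604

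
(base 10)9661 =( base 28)c91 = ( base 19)17E9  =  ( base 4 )2112331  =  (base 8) 22675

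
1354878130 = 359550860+995327270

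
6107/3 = 6107/3 = 2035.67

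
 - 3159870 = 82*( - 38535 ) 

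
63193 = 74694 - 11501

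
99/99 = 1 =1.00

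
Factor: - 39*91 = - 3^1*7^1*13^2 = - 3549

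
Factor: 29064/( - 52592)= - 21/38=-2^( - 1)* 3^1*7^1 * 19^(-1 )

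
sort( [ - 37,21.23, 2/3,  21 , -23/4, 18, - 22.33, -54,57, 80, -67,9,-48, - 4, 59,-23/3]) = [-67,-54,-48,  -  37,  -  22.33, - 23/3, - 23/4, - 4, 2/3, 9, 18,21,21.23, 57, 59,  80]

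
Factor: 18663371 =47^1 * 397093^1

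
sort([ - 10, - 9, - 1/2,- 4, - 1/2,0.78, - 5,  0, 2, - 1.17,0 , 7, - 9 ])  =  [ - 10, - 9, - 9,  -  5, - 4,-1.17,  -  1/2, - 1/2 , 0,0,  0.78,  2,7 ]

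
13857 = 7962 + 5895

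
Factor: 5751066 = 2^1*3^1*17^1*56383^1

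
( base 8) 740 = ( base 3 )122210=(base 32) F0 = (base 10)480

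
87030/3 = 29010 = 29010.00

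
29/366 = 29/366  =  0.08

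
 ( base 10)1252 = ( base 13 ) 754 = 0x4e4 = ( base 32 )174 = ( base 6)5444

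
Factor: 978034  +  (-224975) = 43^1*83^1*211^1 = 753059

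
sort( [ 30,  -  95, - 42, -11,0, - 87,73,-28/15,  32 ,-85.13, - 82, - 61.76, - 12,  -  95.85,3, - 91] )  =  [ - 95.85, - 95, - 91 , - 87, - 85.13 ,-82, - 61.76, - 42, - 12 , - 11,-28/15,  0,3,30,  32, 73 ] 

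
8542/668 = 4271/334  =  12.79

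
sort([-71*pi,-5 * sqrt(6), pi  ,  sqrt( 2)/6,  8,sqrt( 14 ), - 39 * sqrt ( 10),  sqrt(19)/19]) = [ - 71*pi, - 39 * sqrt(10),-5*sqrt(6), sqrt( 19)/19,  sqrt(2)/6,  pi, sqrt( 14), 8] 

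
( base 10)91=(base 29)34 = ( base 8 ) 133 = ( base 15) 61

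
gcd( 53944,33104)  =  8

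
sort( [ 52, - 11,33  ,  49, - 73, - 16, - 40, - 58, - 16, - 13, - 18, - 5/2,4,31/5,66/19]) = [  -  73 , - 58, - 40, - 18, - 16, - 16, - 13, - 11,-5/2,66/19,4,31/5 , 33,49,52 ]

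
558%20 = 18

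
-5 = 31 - 36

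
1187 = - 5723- - 6910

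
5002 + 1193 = 6195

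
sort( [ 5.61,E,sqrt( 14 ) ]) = [ E,sqrt( 14),5.61]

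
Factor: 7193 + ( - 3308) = 3885 =3^1  *5^1 * 7^1*37^1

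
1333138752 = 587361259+745777493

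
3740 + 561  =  4301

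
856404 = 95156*9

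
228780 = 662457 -433677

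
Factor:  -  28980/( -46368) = 5/8= 2^ ( - 3)*5^1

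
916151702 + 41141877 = 957293579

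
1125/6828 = 375/2276 = 0.16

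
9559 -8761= 798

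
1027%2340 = 1027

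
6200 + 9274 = 15474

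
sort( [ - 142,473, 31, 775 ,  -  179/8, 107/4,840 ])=[ - 142, - 179/8, 107/4, 31, 473,775, 840]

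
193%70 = 53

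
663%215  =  18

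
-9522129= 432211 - 9954340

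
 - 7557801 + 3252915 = -4304886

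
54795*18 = 986310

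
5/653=5/653 = 0.01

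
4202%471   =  434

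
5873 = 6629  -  756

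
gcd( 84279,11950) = 1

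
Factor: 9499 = 7^1*23^1*59^1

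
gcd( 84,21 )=21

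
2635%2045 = 590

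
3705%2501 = 1204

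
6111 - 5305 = 806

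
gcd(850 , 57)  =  1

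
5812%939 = 178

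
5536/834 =2768/417 = 6.64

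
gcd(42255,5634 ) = 2817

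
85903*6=515418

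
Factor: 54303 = 3^1*23^1*787^1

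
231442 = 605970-374528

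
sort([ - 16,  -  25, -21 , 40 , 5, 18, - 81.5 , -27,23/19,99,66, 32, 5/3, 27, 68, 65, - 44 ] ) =[ -81.5, - 44,  -  27,-25, - 21,  -  16 , 23/19, 5/3,5,18, 27,32,40,  65,66,68, 99 ] 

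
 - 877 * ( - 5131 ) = 4499887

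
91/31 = 2 + 29/31 =2.94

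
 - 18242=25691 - 43933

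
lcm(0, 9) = 0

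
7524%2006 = 1506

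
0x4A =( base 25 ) 2O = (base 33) 28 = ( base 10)74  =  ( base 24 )32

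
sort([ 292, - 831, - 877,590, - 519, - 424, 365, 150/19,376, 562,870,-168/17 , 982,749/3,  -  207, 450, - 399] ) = [-877, - 831,-519, - 424, - 399, - 207, - 168/17, 150/19, 749/3,292, 365, 376,450, 562, 590, 870, 982 ]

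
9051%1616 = 971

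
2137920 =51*41920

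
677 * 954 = 645858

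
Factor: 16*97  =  1552 = 2^4*97^1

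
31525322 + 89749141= 121274463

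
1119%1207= 1119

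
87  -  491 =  - 404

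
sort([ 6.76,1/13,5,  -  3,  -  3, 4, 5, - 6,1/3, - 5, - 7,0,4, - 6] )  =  [ - 7,-6,-6,-5, - 3, - 3,0, 1/13,1/3,4, 4,5,5, 6.76 ] 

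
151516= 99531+51985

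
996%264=204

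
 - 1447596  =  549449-1997045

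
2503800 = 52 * 48150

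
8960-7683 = 1277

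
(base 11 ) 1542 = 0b11110111110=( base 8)3676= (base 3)2201102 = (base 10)1982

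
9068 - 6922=2146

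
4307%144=131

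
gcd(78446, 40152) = 2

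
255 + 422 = 677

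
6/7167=2/2389=0.00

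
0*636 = 0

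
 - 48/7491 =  - 16/2497 = - 0.01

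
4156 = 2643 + 1513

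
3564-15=3549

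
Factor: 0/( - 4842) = 0 = 0^1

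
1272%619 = 34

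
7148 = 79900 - 72752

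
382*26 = 9932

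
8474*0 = 0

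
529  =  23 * 23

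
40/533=40/533 = 0.08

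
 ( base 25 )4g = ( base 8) 164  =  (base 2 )1110100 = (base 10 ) 116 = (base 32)3K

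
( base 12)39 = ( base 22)21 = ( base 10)45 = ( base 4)231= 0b101101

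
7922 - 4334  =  3588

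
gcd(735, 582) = 3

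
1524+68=1592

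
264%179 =85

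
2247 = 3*749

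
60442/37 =60442/37 = 1633.57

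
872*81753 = 71288616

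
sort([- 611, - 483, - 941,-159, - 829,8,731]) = [ - 941,-829,  -  611 , - 483,- 159, 8, 731]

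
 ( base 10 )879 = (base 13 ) 528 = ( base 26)17l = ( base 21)1KI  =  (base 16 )36F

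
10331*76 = 785156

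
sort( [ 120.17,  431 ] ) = [120.17,  431 ] 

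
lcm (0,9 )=0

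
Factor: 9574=2^1*4787^1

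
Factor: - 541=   -  541^1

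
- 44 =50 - 94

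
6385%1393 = 813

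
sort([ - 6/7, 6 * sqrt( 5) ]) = [ - 6/7,6*sqrt( 5)]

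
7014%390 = 384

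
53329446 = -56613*( - 942 )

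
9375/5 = 1875 = 1875.00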